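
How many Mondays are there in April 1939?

4

1939-04-01 is a Saturday.
That's 30 days from start to end, counting both.
30 = 7 × 4 + 2, so there are 4 full weeks plus 2 extra days.
Each full week contributes one Monday: 4 so far.
The 2 extra days are Sat, Sun — none qualify.
Total: 4 + 0 = 4.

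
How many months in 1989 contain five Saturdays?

4

A month has five Saturdays exactly when Saturday falls within its first (length − 28) days.
Jan: 31 days, starts Sun → 5 of Sun, Mon, Tue
Feb: 28 days, starts Wed → 5 of (none)
Mar: 31 days, starts Wed → 5 of Wed, Thu, Fri
Apr: 30 days, starts Sat → 5 of Sat, Sun ✓
May: 31 days, starts Mon → 5 of Mon, Tue, Wed
Jun: 30 days, starts Thu → 5 of Thu, Fri
Jul: 31 days, starts Sat → 5 of Sat, Sun, Mon ✓
Aug: 31 days, starts Tue → 5 of Tue, Wed, Thu
Sep: 30 days, starts Fri → 5 of Fri, Sat ✓
Oct: 31 days, starts Sun → 5 of Sun, Mon, Tue
Nov: 30 days, starts Wed → 5 of Wed, Thu
Dec: 31 days, starts Fri → 5 of Fri, Sat, Sun ✓
Months with five Saturdays: Apr, Jul, Sep, Dec.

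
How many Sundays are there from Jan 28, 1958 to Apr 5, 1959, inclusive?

Jan 28, 1958 is a Tuesday.
That's 433 days from start to end, counting both.
433 = 7 × 61 + 6, so there are 61 full weeks plus 6 extra days.
Each full week contributes one Sunday: 61 so far.
The 6 extra days are Tue, Wed, Thu, Fri, Sat, Sun — 1 of them qualifies.
Total: 61 + 1 = 62.

62 Sundays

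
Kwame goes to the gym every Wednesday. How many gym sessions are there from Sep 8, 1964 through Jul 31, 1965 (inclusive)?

Sep 8, 1964 is a Tuesday.
That's 327 days from start to end, counting both.
327 = 7 × 46 + 5, so there are 46 full weeks plus 5 extra days.
Each full week contributes one Wednesday: 46 so far.
The 5 extra days are Tue, Wed, Thu, Fri, Sat — 1 of them qualifies.
Total: 46 + 1 = 47.

47 Wednesdays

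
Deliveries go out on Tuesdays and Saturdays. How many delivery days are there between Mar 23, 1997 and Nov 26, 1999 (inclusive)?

Mar 23, 1997 is a Sunday.
From Mar 23, 1997 to Nov 26, 1999 is 979 days inclusive.
979 = 7 × 139 + 6, so there are 139 full weeks plus 6 extra days.
Each full week contributes 2 days from the set (Tue, Sat): 139 × 2 = 278.
The 6 extra days are Sun, Mon, Tue, Wed, Thu, Fri — 1 of them qualifies.
Total: 278 + 1 = 279.

279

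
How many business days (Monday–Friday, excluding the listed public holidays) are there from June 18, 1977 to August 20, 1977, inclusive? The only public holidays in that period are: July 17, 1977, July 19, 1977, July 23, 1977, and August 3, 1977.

43

June 18, 1977 is a Saturday.
That's 64 days from start to end, counting both.
64 = 7 × 9 + 1, so there are 9 full weeks plus 1 extra day.
Each full week contributes 5 weekdays (Mon–Fri): 9 × 5 = 45.
The 1 extra day is Saturday — none qualify.
Total: 45 + 0 = 45.
Holidays: July 17, 1977 (Sun); July 19, 1977 (Tue); July 23, 1977 (Sat); August 3, 1977 (Wed).
2 of the 4 holidays fall on weekdays; the rest are weekends and were already excluded.
Business days: 45 − 2 = 43.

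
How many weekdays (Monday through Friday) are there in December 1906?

21 weekdays

December 1, 1906 is a Saturday.
From December 1, 1906 to December 31, 1906 is 31 days inclusive.
31 = 7 × 4 + 3, so there are 4 full weeks plus 3 extra days.
Each full week contributes 5 weekdays (Mon–Fri): 4 × 5 = 20.
The 3 extra days are Sat, Sun, Mon — 1 of them qualifies.
Total: 20 + 1 = 21.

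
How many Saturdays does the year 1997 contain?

January 1, 1997 is a Wednesday.
That's 365 days from start to end, counting both.
365 = 7 × 52 + 1, so there are 52 full weeks plus 1 extra day.
Each full week contributes one Saturday: 52 so far.
The 1 extra day is Wednesday — none qualify.
Total: 52 + 0 = 52.

52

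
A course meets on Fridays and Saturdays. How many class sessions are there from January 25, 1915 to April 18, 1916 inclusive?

January 25, 1915 is a Monday.
From January 25, 1915 to April 18, 1916 is 450 days inclusive.
450 = 7 × 64 + 2, so there are 64 full weeks plus 2 extra days.
Each full week contributes 2 days from the set (Fri, Sat): 64 × 2 = 128.
The 2 extra days are Mon, Tue — none qualify.
Total: 128 + 0 = 128.

128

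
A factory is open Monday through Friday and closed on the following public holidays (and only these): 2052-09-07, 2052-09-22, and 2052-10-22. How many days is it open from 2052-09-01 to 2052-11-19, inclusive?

56

2052-09-01 is a Sunday.
From 2052-09-01 to 2052-11-19 is 80 days inclusive.
80 = 7 × 11 + 3, so there are 11 full weeks plus 3 extra days.
Each full week contributes 5 weekdays (Mon–Fri): 11 × 5 = 55.
The 3 extra days are Sun, Mon, Tue — 2 of them qualify.
Total: 55 + 2 = 57.
Holidays: 2052-09-07 (Sat); 2052-09-22 (Sun); 2052-10-22 (Tue).
1 of the 3 holidays fall on weekdays; the rest are weekends and were already excluded.
Business days: 57 − 1 = 56.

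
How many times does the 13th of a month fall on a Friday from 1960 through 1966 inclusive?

11

Friday-the-13ths by year:
1960: May
1961: Jan, Oct
1962: Apr, Jul
1963: Sep, Dec
1964: Mar, Nov
1965: Aug
1966: May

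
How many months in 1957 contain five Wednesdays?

A month has five Wednesdays exactly when Wednesday falls within its first (length − 28) days.
Jan: 31 days, starts Tue → 5 of Tue, Wed, Thu ✓
Feb: 28 days, starts Fri → 5 of (none)
Mar: 31 days, starts Fri → 5 of Fri, Sat, Sun
Apr: 30 days, starts Mon → 5 of Mon, Tue
May: 31 days, starts Wed → 5 of Wed, Thu, Fri ✓
Jun: 30 days, starts Sat → 5 of Sat, Sun
Jul: 31 days, starts Mon → 5 of Mon, Tue, Wed ✓
Aug: 31 days, starts Thu → 5 of Thu, Fri, Sat
Sep: 30 days, starts Sun → 5 of Sun, Mon
Oct: 31 days, starts Tue → 5 of Tue, Wed, Thu ✓
Nov: 30 days, starts Fri → 5 of Fri, Sat
Dec: 31 days, starts Sun → 5 of Sun, Mon, Tue
Months with five Wednesdays: Jan, May, Jul, Oct.

4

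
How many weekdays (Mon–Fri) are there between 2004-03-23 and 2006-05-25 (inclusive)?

568

2004-03-23 is a Tuesday.
The range spans 794 days (inclusive of both endpoints).
794 = 7 × 113 + 3, so there are 113 full weeks plus 3 extra days.
Each full week contributes 5 weekdays (Mon–Fri): 113 × 5 = 565.
The 3 extra days are Tuesday, Wednesday, Thursday — 3 of them qualify.
Total: 565 + 3 = 568.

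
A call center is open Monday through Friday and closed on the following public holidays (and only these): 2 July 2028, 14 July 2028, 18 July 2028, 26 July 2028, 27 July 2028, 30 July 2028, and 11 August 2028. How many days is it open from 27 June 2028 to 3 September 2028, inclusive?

44 business days

27 June 2028 is a Tuesday.
From 27 June 2028 to 3 September 2028 is 69 days inclusive.
69 = 7 × 9 + 6, so there are 9 full weeks plus 6 extra days.
Each full week contributes 5 weekdays (Mon–Fri): 9 × 5 = 45.
The 6 extra days are Tue, Wed, Thu, Fri, Sat, Sun — 4 of them qualify.
Total: 45 + 4 = 49.
Holidays: 2 July 2028 (Sun); 14 July 2028 (Fri); 18 July 2028 (Tue); 26 July 2028 (Wed); 27 July 2028 (Thu); 30 July 2028 (Sun); 11 August 2028 (Fri).
5 of the 7 holidays fall on weekdays; the rest are weekends and were already excluded.
Business days: 49 − 5 = 44.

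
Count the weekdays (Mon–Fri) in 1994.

260 weekdays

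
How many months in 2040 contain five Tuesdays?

A month has five Tuesdays exactly when Tuesday falls within its first (length − 28) days.
Jan: 31 days, starts Sun → 5 of Sun, Mon, Tue ✓
Feb: 29 days, starts Wed → 5 of Wed
Mar: 31 days, starts Thu → 5 of Thu, Fri, Sat
Apr: 30 days, starts Sun → 5 of Sun, Mon
May: 31 days, starts Tue → 5 of Tue, Wed, Thu ✓
Jun: 30 days, starts Fri → 5 of Fri, Sat
Jul: 31 days, starts Sun → 5 of Sun, Mon, Tue ✓
Aug: 31 days, starts Wed → 5 of Wed, Thu, Fri
Sep: 30 days, starts Sat → 5 of Sat, Sun
Oct: 31 days, starts Mon → 5 of Mon, Tue, Wed ✓
Nov: 30 days, starts Thu → 5 of Thu, Fri
Dec: 31 days, starts Sat → 5 of Sat, Sun, Mon
Months with five Tuesdays: Jan, May, Jul, Oct.

4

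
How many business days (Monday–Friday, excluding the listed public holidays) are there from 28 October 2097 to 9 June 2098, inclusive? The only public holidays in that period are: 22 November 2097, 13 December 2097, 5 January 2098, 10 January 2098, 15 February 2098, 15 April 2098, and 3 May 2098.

28 October 2097 is a Monday.
That's 225 days from start to end, counting both.
225 = 7 × 32 + 1, so there are 32 full weeks plus 1 extra day.
Each full week contributes 5 weekdays (Mon–Fri): 32 × 5 = 160.
The 1 extra day is Monday — 1 of them qualifies.
Total: 160 + 1 = 161.
Holidays: 22 November 2097 (Fri); 13 December 2097 (Fri); 5 January 2098 (Sun); 10 January 2098 (Fri); 15 February 2098 (Sat); 15 April 2098 (Tue); 3 May 2098 (Sat).
4 of the 7 holidays fall on weekdays; the rest are weekends and were already excluded.
Business days: 161 − 4 = 157.

157 business days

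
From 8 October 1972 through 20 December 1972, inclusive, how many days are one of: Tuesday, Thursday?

8 October 1972 is a Sunday.
From 8 October 1972 to 20 December 1972 is 74 days inclusive.
74 = 7 × 10 + 4, so there are 10 full weeks plus 4 extra days.
Each full week contributes 2 days from the set (Tue, Thu): 10 × 2 = 20.
The 4 extra days are Sunday, Monday, Tuesday, Wednesday — 1 of them qualifies.
Total: 20 + 1 = 21.

21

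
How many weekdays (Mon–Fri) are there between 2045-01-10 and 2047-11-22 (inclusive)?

2045-01-10 is a Tuesday.
The range spans 1047 days (inclusive of both endpoints).
1047 = 7 × 149 + 4, so there are 149 full weeks plus 4 extra days.
Each full week contributes 5 weekdays (Mon–Fri): 149 × 5 = 745.
The 4 extra days are Tuesday, Wednesday, Thursday, Friday — 4 of them qualify.
Total: 745 + 4 = 749.

749 weekdays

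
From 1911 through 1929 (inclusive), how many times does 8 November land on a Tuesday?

2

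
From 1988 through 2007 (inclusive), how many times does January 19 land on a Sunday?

3

Day of week of January 19 in each year:
1988: Tue, 1989: Thu, 1990: Fri, 1991: Sat, 1992: Sun ✓, 1993: Tue, 1994: Wed, 1995: Thu, 1996: Fri, 1997: Sun ✓, 1998: Mon, 1999: Tue, 2000: Wed, 2001: Fri, 2002: Sat, 2003: Sun ✓, 2004: Mon, 2005: Wed, 2006: Thu, 2007: Fri
Sundays: 1992, 1997, 2003.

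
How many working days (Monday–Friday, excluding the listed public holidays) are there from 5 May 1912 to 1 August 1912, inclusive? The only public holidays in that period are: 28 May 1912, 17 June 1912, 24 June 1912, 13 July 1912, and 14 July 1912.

61 working days

5 May 1912 is a Sunday.
The range spans 89 days (inclusive of both endpoints).
89 = 7 × 12 + 5, so there are 12 full weeks plus 5 extra days.
Each full week contributes 5 weekdays (Mon–Fri): 12 × 5 = 60.
The 5 extra days are Sunday, Monday, Tuesday, Wednesday, Thursday — 4 of them qualify.
Total: 60 + 4 = 64.
Holidays: 28 May 1912 (Tue); 17 June 1912 (Mon); 24 June 1912 (Mon); 13 July 1912 (Sat); 14 July 1912 (Sun).
3 of the 5 holidays fall on weekdays; the rest are weekends and were already excluded.
Business days: 64 − 3 = 61.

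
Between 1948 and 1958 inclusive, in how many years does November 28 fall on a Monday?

2

Day of week of November 28 in each year:
1948: Sun, 1949: Mon ✓, 1950: Tue, 1951: Wed, 1952: Fri, 1953: Sat, 1954: Sun, 1955: Mon ✓, 1956: Wed, 1957: Thu, 1958: Fri
Mondays: 1949, 1955.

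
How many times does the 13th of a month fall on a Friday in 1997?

1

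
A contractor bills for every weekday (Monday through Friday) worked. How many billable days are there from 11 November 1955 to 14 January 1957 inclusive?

307

11 November 1955 is a Friday.
From 11 November 1955 to 14 January 1957 is 431 days inclusive.
431 = 7 × 61 + 4, so there are 61 full weeks plus 4 extra days.
Each full week contributes 5 weekdays (Mon–Fri): 61 × 5 = 305.
The 4 extra days are Fri, Sat, Sun, Mon — 2 of them qualify.
Total: 305 + 2 = 307.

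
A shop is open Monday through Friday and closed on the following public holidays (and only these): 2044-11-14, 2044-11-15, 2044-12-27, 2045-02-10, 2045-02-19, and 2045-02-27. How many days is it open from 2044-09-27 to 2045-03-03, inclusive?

2044-09-27 is a Tuesday.
That's 158 days from start to end, counting both.
158 = 7 × 22 + 4, so there are 22 full weeks plus 4 extra days.
Each full week contributes 5 weekdays (Mon–Fri): 22 × 5 = 110.
The 4 extra days are Tuesday, Wednesday, Thursday, Friday — 4 of them qualify.
Total: 110 + 4 = 114.
Holidays: 2044-11-14 (Mon); 2044-11-15 (Tue); 2044-12-27 (Tue); 2045-02-10 (Fri); 2045-02-19 (Sun); 2045-02-27 (Mon).
5 of the 6 holidays fall on weekdays; the rest are weekends and were already excluded.
Business days: 114 − 5 = 109.

109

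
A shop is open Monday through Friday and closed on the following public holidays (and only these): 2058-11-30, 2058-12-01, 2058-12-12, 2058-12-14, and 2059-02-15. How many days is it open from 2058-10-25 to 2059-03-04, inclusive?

92 working days

2058-10-25 is a Friday.
That's 131 days from start to end, counting both.
131 = 7 × 18 + 5, so there are 18 full weeks plus 5 extra days.
Each full week contributes 5 weekdays (Mon–Fri): 18 × 5 = 90.
The 5 extra days are Fri, Sat, Sun, Mon, Tue — 3 of them qualify.
Total: 90 + 3 = 93.
Holidays: 2058-11-30 (Sat); 2058-12-01 (Sun); 2058-12-12 (Thu); 2058-12-14 (Sat); 2059-02-15 (Sat).
1 of the 5 holidays fall on weekdays; the rest are weekends and were already excluded.
Business days: 93 − 1 = 92.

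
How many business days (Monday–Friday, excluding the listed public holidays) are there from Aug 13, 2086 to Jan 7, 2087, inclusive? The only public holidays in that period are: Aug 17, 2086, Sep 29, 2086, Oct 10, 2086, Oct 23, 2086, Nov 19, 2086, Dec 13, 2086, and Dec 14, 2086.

Aug 13, 2086 is a Tuesday.
The range spans 148 days (inclusive of both endpoints).
148 = 7 × 21 + 1, so there are 21 full weeks plus 1 extra day.
Each full week contributes 5 weekdays (Mon–Fri): 21 × 5 = 105.
The 1 extra day is Tuesday — 1 of them qualifies.
Total: 105 + 1 = 106.
Holidays: Aug 17, 2086 (Sat); Sep 29, 2086 (Sun); Oct 10, 2086 (Thu); Oct 23, 2086 (Wed); Nov 19, 2086 (Tue); Dec 13, 2086 (Fri); Dec 14, 2086 (Sat).
4 of the 7 holidays fall on weekdays; the rest are weekends and were already excluded.
Business days: 106 − 4 = 102.

102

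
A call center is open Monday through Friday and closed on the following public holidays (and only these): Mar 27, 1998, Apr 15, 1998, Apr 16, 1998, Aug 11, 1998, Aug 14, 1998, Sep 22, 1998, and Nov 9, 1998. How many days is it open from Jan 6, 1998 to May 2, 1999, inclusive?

337 business days

Jan 6, 1998 is a Tuesday.
The range spans 482 days (inclusive of both endpoints).
482 = 7 × 68 + 6, so there are 68 full weeks plus 6 extra days.
Each full week contributes 5 weekdays (Mon–Fri): 68 × 5 = 340.
The 6 extra days are Tuesday, Wednesday, Thursday, Friday, Saturday, Sunday — 4 of them qualify.
Total: 340 + 4 = 344.
Holidays: Mar 27, 1998 (Fri); Apr 15, 1998 (Wed); Apr 16, 1998 (Thu); Aug 11, 1998 (Tue); Aug 14, 1998 (Fri); Sep 22, 1998 (Tue); Nov 9, 1998 (Mon).
All 7 holidays fall on weekdays, so subtract 7.
Business days: 344 − 7 = 337.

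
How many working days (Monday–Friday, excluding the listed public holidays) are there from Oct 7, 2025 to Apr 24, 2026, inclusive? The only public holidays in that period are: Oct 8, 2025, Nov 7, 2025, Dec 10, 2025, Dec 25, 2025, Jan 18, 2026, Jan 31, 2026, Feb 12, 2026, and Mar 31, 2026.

138

Oct 7, 2025 is a Tuesday.
The range spans 200 days (inclusive of both endpoints).
200 = 7 × 28 + 4, so there are 28 full weeks plus 4 extra days.
Each full week contributes 5 weekdays (Mon–Fri): 28 × 5 = 140.
The 4 extra days are Tuesday, Wednesday, Thursday, Friday — 4 of them qualify.
Total: 140 + 4 = 144.
Holidays: Oct 8, 2025 (Wed); Nov 7, 2025 (Fri); Dec 10, 2025 (Wed); Dec 25, 2025 (Thu); Jan 18, 2026 (Sun); Jan 31, 2026 (Sat); Feb 12, 2026 (Thu); Mar 31, 2026 (Tue).
6 of the 8 holidays fall on weekdays; the rest are weekends and were already excluded.
Business days: 144 − 6 = 138.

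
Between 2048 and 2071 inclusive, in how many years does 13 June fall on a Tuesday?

3

Day of week of June 13 in each year:
2048: Sat, 2049: Sun, 2050: Mon, 2051: Tue ✓, 2052: Thu, 2053: Fri, 2054: Sat, 2055: Sun, 2056: Tue ✓, 2057: Wed, 2058: Thu, 2059: Fri, 2060: Sun, 2061: Mon, 2062: Tue ✓, 2063: Wed, 2064: Fri, 2065: Sat, 2066: Sun, 2067: Mon, 2068: Wed, 2069: Thu, 2070: Fri, 2071: Sat
Tuesdays: 2051, 2056, 2062.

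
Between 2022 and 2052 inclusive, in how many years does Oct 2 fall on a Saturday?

Day of week of October 2 in each year:
2022: Sun, 2023: Mon, 2024: Wed, 2025: Thu, 2026: Fri, 2027: Sat ✓, 2028: Mon, 2029: Tue, 2030: Wed, 2031: Thu, 2032: Sat ✓, 2033: Sun, 2034: Mon, 2035: Tue, 2036: Thu, 2037: Fri, 2038: Sat ✓, 2039: Sun, 2040: Tue, 2041: Wed, 2042: Thu, 2043: Fri, 2044: Sun, 2045: Mon, 2046: Tue, 2047: Wed, 2048: Fri, 2049: Sat ✓, 2050: Sun, 2051: Mon, 2052: Wed
Saturdays: 2027, 2032, 2038, 2049.

4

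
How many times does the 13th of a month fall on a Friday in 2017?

2

The 13th falls on a Friday when the month's 13th has weekday Fri.
Jan 13 is Fri ✓; Feb 13 is Mon; Mar 13 is Mon; Apr 13 is Thu; May 13 is Sat; Jun 13 is Tue; Jul 13 is Thu; Aug 13 is Sun; Sep 13 is Wed; Oct 13 is Fri ✓; Nov 13 is Mon; Dec 13 is Wed.
Friday the 13ths: Jan, Oct.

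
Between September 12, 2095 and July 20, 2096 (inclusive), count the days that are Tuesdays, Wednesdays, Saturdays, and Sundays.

September 12, 2095 is a Monday.
From September 12, 2095 to July 20, 2096 is 313 days inclusive.
313 = 7 × 44 + 5, so there are 44 full weeks plus 5 extra days.
Each full week contributes 4 days from the set (Tue, Wed, Sat, Sun): 44 × 4 = 176.
The 5 extra days are Monday, Tuesday, Wednesday, Thursday, Friday — 2 of them qualify.
Total: 176 + 2 = 178.

178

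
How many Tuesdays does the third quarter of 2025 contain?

14

2025-07-01 is a Tuesday.
That's 92 days from start to end, counting both.
92 = 7 × 13 + 1, so there are 13 full weeks plus 1 extra day.
Each full week contributes one Tuesday: 13 so far.
The 1 extra day is Tuesday — 1 of them qualifies.
Total: 13 + 1 = 14.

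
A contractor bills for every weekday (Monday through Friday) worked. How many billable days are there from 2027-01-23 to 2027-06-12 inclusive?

100 weekdays

2027-01-23 is a Saturday.
The range spans 141 days (inclusive of both endpoints).
141 = 7 × 20 + 1, so there are 20 full weeks plus 1 extra day.
Each full week contributes 5 weekdays (Mon–Fri): 20 × 5 = 100.
The 1 extra day is Sat — none qualify.
Total: 100 + 0 = 100.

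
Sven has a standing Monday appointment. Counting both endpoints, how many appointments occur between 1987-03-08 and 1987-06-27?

1987-03-08 is a Sunday.
From 1987-03-08 to 1987-06-27 is 112 days inclusive.
112 = 7 × 16, so the span is exactly 16 full weeks.
Each full week contributes one Monday: 16 so far.

16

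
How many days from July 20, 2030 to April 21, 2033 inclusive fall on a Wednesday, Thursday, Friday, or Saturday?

575

July 20, 2030 is a Saturday.
That's 1007 days from start to end, counting both.
1007 = 7 × 143 + 6, so there are 143 full weeks plus 6 extra days.
Each full week contributes 4 days from the set (Wed, Thu, Fri, Sat): 143 × 4 = 572.
The 6 extra days are Saturday, Sunday, Monday, Tuesday, Wednesday, Thursday — 3 of them qualify.
Total: 572 + 3 = 575.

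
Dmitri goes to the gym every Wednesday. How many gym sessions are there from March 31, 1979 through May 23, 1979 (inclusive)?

8

March 31, 1979 is a Saturday.
The range spans 54 days (inclusive of both endpoints).
54 = 7 × 7 + 5, so there are 7 full weeks plus 5 extra days.
Each full week contributes one Wednesday: 7 so far.
The 5 extra days are Saturday, Sunday, Monday, Tuesday, Wednesday — 1 of them qualifies.
Total: 7 + 1 = 8.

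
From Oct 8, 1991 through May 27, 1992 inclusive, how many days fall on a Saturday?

33

Oct 8, 1991 is a Tuesday.
That's 233 days from start to end, counting both.
233 = 7 × 33 + 2, so there are 33 full weeks plus 2 extra days.
Each full week contributes one Saturday: 33 so far.
The 2 extra days are Tue, Wed — none qualify.
Total: 33 + 0 = 33.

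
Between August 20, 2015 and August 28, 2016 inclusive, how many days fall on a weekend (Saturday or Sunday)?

August 20, 2015 is a Thursday.
From August 20, 2015 to August 28, 2016 is 375 days inclusive.
375 = 7 × 53 + 4, so there are 53 full weeks plus 4 extra days.
Each full week contributes 2 weekend days (Sat, Sun): 53 × 2 = 106.
The 4 extra days are Thursday, Friday, Saturday, Sunday — 2 of them qualify.
Total: 106 + 2 = 108.

108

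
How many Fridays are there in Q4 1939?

1 October 1939 is a Sunday.
That's 92 days from start to end, counting both.
92 = 7 × 13 + 1, so there are 13 full weeks plus 1 extra day.
Each full week contributes one Friday: 13 so far.
The 1 extra day is Sunday — none qualify.
Total: 13 + 0 = 13.

13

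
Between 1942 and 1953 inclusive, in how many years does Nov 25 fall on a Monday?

Day of week of November 25 in each year:
1942: Wed, 1943: Thu, 1944: Sat, 1945: Sun, 1946: Mon ✓, 1947: Tue, 1948: Thu, 1949: Fri, 1950: Sat, 1951: Sun, 1952: Tue, 1953: Wed
Mondays: 1946.

1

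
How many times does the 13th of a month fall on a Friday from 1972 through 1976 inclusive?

Friday-the-13ths by year:
1972: Oct
1973: Apr, Jul
1974: Sep, Dec
1975: Jun
1976: Feb, Aug

8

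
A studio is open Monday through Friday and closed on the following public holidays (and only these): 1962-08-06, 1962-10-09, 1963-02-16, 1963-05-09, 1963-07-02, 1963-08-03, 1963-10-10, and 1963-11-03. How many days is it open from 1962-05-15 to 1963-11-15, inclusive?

389 business days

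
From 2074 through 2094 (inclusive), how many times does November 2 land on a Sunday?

Day of week of November 2 in each year:
2074: Fri, 2075: Sat, 2076: Mon, 2077: Tue, 2078: Wed, 2079: Thu, 2080: Sat, 2081: Sun ✓, 2082: Mon, 2083: Tue, 2084: Thu, 2085: Fri, 2086: Sat, 2087: Sun ✓, 2088: Tue, 2089: Wed, 2090: Thu, 2091: Fri, 2092: Sun ✓, 2093: Mon, 2094: Tue
Sundays: 2081, 2087, 2092.

3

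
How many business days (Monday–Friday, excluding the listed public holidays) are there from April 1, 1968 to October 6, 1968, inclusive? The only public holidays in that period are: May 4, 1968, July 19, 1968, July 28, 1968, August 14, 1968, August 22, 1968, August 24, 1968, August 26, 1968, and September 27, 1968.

130 business days

April 1, 1968 is a Monday.
That's 189 days from start to end, counting both.
189 = 7 × 27, so the span is exactly 27 full weeks.
Each full week contributes 5 weekdays (Mon–Fri): 27 × 5 = 135.
Total: 135.
Holidays: May 4, 1968 (Sat); July 19, 1968 (Fri); July 28, 1968 (Sun); August 14, 1968 (Wed); August 22, 1968 (Thu); August 24, 1968 (Sat); August 26, 1968 (Mon); September 27, 1968 (Fri).
5 of the 8 holidays fall on weekdays; the rest are weekends and were already excluded.
Business days: 135 − 5 = 130.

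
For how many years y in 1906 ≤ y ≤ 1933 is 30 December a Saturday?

Day of week of December 30 in each year:
1906: Sun, 1907: Mon, 1908: Wed, 1909: Thu, 1910: Fri, 1911: Sat ✓, 1912: Mon, 1913: Tue, 1914: Wed, 1915: Thu, 1916: Sat ✓, 1917: Sun, 1918: Mon, 1919: Tue, 1920: Thu, 1921: Fri, 1922: Sat ✓, 1923: Sun, 1924: Tue, 1925: Wed, 1926: Thu, 1927: Fri, 1928: Sun, 1929: Mon, 1930: Tue, 1931: Wed, 1932: Fri, 1933: Sat ✓
Saturdays: 1911, 1916, 1922, 1933.

4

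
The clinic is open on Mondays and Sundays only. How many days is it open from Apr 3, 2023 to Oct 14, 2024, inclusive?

161

Apr 3, 2023 is a Monday.
The range spans 561 days (inclusive of both endpoints).
561 = 7 × 80 + 1, so there are 80 full weeks plus 1 extra day.
Each full week contributes 2 days from the set (Mon, Sun): 80 × 2 = 160.
The 1 extra day is Monday — 1 of them qualifies.
Total: 160 + 1 = 161.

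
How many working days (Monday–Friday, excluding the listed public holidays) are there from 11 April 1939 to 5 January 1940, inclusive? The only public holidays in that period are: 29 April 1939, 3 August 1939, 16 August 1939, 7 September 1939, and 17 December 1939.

191 working days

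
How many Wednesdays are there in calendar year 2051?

52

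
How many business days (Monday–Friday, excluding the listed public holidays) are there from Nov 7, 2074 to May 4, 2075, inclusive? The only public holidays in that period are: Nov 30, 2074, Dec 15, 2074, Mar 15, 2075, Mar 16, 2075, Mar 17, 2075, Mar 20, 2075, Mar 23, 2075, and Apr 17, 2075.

Nov 7, 2074 is a Wednesday.
The range spans 179 days (inclusive of both endpoints).
179 = 7 × 25 + 4, so there are 25 full weeks plus 4 extra days.
Each full week contributes 5 weekdays (Mon–Fri): 25 × 5 = 125.
The 4 extra days are Wed, Thu, Fri, Sat — 3 of them qualify.
Total: 125 + 3 = 128.
Holidays: Nov 30, 2074 (Fri); Dec 15, 2074 (Sat); Mar 15, 2075 (Fri); Mar 16, 2075 (Sat); Mar 17, 2075 (Sun); Mar 20, 2075 (Wed); Mar 23, 2075 (Sat); Apr 17, 2075 (Wed).
4 of the 8 holidays fall on weekdays; the rest are weekends and were already excluded.
Business days: 128 − 4 = 124.

124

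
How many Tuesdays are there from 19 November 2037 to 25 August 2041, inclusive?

19 November 2037 is a Thursday.
That's 1376 days from start to end, counting both.
1376 = 7 × 196 + 4, so there are 196 full weeks plus 4 extra days.
Each full week contributes one Tuesday: 196 so far.
The 4 extra days are Thu, Fri, Sat, Sun — none qualify.
Total: 196 + 0 = 196.

196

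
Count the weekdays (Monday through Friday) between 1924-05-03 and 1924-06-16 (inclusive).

1924-05-03 is a Saturday.
The range spans 45 days (inclusive of both endpoints).
45 = 7 × 6 + 3, so there are 6 full weeks plus 3 extra days.
Each full week contributes 5 weekdays (Mon–Fri): 6 × 5 = 30.
The 3 extra days are Sat, Sun, Mon — 1 of them qualifies.
Total: 30 + 1 = 31.

31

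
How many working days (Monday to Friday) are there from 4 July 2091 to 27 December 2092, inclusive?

4 July 2091 is a Wednesday.
From 4 July 2091 to 27 December 2092 is 543 days inclusive.
543 = 7 × 77 + 4, so there are 77 full weeks plus 4 extra days.
Each full week contributes 5 weekdays (Mon–Fri): 77 × 5 = 385.
The 4 extra days are Wednesday, Thursday, Friday, Saturday — 3 of them qualify.
Total: 385 + 3 = 388.

388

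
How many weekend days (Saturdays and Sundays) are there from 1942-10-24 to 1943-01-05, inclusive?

22

1942-10-24 is a Saturday.
The range spans 74 days (inclusive of both endpoints).
74 = 7 × 10 + 4, so there are 10 full weeks plus 4 extra days.
Each full week contributes 2 weekend days (Sat, Sun): 10 × 2 = 20.
The 4 extra days are Saturday, Sunday, Monday, Tuesday — 2 of them qualify.
Total: 20 + 2 = 22.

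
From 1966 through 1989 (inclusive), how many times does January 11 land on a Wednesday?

Day of week of January 11 in each year:
1966: Tue, 1967: Wed ✓, 1968: Thu, 1969: Sat, 1970: Sun, 1971: Mon, 1972: Tue, 1973: Thu, 1974: Fri, 1975: Sat, 1976: Sun, 1977: Tue, 1978: Wed ✓, 1979: Thu, 1980: Fri, 1981: Sun, 1982: Mon, 1983: Tue, 1984: Wed ✓, 1985: Fri, 1986: Sat, 1987: Sun, 1988: Mon, 1989: Wed ✓
Wednesdays: 1967, 1978, 1984, 1989.

4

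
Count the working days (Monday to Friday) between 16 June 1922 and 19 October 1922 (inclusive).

90 weekdays

16 June 1922 is a Friday.
That's 126 days from start to end, counting both.
126 = 7 × 18, so the span is exactly 18 full weeks.
Each full week contributes 5 weekdays (Mon–Fri): 18 × 5 = 90.
Total: 90.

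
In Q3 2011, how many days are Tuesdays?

13

2011-07-01 is a Friday.
From 2011-07-01 to 2011-09-30 is 92 days inclusive.
92 = 7 × 13 + 1, so there are 13 full weeks plus 1 extra day.
Each full week contributes one Tuesday: 13 so far.
The 1 extra day is Friday — none qualify.
Total: 13 + 0 = 13.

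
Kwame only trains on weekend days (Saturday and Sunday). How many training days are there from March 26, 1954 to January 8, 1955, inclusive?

March 26, 1954 is a Friday.
That's 289 days from start to end, counting both.
289 = 7 × 41 + 2, so there are 41 full weeks plus 2 extra days.
Each full week contributes 2 weekend days (Sat, Sun): 41 × 2 = 82.
The 2 extra days are Fri, Sat — 1 of them qualifies.
Total: 82 + 1 = 83.

83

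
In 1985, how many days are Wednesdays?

52

Jan 1, 1985 is a Tuesday.
The range spans 365 days (inclusive of both endpoints).
365 = 7 × 52 + 1, so there are 52 full weeks plus 1 extra day.
Each full week contributes one Wednesday: 52 so far.
The 1 extra day is Tuesday — none qualify.
Total: 52 + 0 = 52.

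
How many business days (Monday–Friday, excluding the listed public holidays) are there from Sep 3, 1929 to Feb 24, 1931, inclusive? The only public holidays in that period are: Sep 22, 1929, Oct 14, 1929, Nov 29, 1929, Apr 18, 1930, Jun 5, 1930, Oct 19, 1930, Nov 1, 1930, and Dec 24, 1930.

381

Sep 3, 1929 is a Tuesday.
The range spans 540 days (inclusive of both endpoints).
540 = 7 × 77 + 1, so there are 77 full weeks plus 1 extra day.
Each full week contributes 5 weekdays (Mon–Fri): 77 × 5 = 385.
The 1 extra day is Tue — 1 of them qualifies.
Total: 385 + 1 = 386.
Holidays: Sep 22, 1929 (Sun); Oct 14, 1929 (Mon); Nov 29, 1929 (Fri); Apr 18, 1930 (Fri); Jun 5, 1930 (Thu); Oct 19, 1930 (Sun); Nov 1, 1930 (Sat); Dec 24, 1930 (Wed).
5 of the 8 holidays fall on weekdays; the rest are weekends and were already excluded.
Business days: 386 − 5 = 381.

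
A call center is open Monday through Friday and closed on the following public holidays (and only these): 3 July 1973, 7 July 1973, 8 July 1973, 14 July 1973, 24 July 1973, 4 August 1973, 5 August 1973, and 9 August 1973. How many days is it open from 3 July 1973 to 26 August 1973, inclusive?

3 July 1973 is a Tuesday.
The range spans 55 days (inclusive of both endpoints).
55 = 7 × 7 + 6, so there are 7 full weeks plus 6 extra days.
Each full week contributes 5 weekdays (Mon–Fri): 7 × 5 = 35.
The 6 extra days are Tue, Wed, Thu, Fri, Sat, Sun — 4 of them qualify.
Total: 35 + 4 = 39.
Holidays: 3 July 1973 (Tue); 7 July 1973 (Sat); 8 July 1973 (Sun); 14 July 1973 (Sat); 24 July 1973 (Tue); 4 August 1973 (Sat); 5 August 1973 (Sun); 9 August 1973 (Thu).
3 of the 8 holidays fall on weekdays; the rest are weekends and were already excluded.
Business days: 39 − 3 = 36.

36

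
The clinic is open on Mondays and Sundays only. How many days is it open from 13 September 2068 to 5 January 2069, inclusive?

13 September 2068 is a Thursday.
That's 115 days from start to end, counting both.
115 = 7 × 16 + 3, so there are 16 full weeks plus 3 extra days.
Each full week contributes 2 days from the set (Mon, Sun): 16 × 2 = 32.
The 3 extra days are Thursday, Friday, Saturday — none qualify.
Total: 32 + 0 = 32.

32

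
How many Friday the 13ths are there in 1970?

The 13th falls on a Friday when the month's 13th has weekday Fri.
Jan 13 is Tue; Feb 13 is Fri ✓; Mar 13 is Fri ✓; Apr 13 is Mon; May 13 is Wed; Jun 13 is Sat; Jul 13 is Mon; Aug 13 is Thu; Sep 13 is Sun; Oct 13 is Tue; Nov 13 is Fri ✓; Dec 13 is Sun.
Friday the 13ths: Feb, Mar, Nov.

3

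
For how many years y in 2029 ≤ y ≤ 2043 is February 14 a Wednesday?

2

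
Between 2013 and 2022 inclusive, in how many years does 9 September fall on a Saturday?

1

Day of week of September 9 in each year:
2013: Mon, 2014: Tue, 2015: Wed, 2016: Fri, 2017: Sat ✓, 2018: Sun, 2019: Mon, 2020: Wed, 2021: Thu, 2022: Fri
Saturdays: 2017.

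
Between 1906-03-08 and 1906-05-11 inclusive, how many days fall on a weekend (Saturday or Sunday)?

1906-03-08 is a Thursday.
That's 65 days from start to end, counting both.
65 = 7 × 9 + 2, so there are 9 full weeks plus 2 extra days.
Each full week contributes 2 weekend days (Sat, Sun): 9 × 2 = 18.
The 2 extra days are Thursday, Friday — none qualify.
Total: 18 + 0 = 18.

18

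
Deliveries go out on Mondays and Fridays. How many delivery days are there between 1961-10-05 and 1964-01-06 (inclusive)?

236

1961-10-05 is a Thursday.
From 1961-10-05 to 1964-01-06 is 824 days inclusive.
824 = 7 × 117 + 5, so there are 117 full weeks plus 5 extra days.
Each full week contributes 2 days from the set (Mon, Fri): 117 × 2 = 234.
The 5 extra days are Thu, Fri, Sat, Sun, Mon — 2 of them qualify.
Total: 234 + 2 = 236.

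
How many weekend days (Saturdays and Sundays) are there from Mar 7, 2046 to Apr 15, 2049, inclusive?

324

Mar 7, 2046 is a Wednesday.
The range spans 1136 days (inclusive of both endpoints).
1136 = 7 × 162 + 2, so there are 162 full weeks plus 2 extra days.
Each full week contributes 2 weekend days (Sat, Sun): 162 × 2 = 324.
The 2 extra days are Wednesday, Thursday — none qualify.
Total: 324 + 0 = 324.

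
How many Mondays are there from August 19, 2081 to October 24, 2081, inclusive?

9 Mondays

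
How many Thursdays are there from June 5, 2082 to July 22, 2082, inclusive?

6 Thursdays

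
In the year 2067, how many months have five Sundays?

4

A month has five Sundays exactly when Sunday falls within its first (length − 28) days.
Jan: 31 days, starts Sat → 5 of Sat, Sun, Mon ✓
Feb: 28 days, starts Tue → 5 of (none)
Mar: 31 days, starts Tue → 5 of Tue, Wed, Thu
Apr: 30 days, starts Fri → 5 of Fri, Sat
May: 31 days, starts Sun → 5 of Sun, Mon, Tue ✓
Jun: 30 days, starts Wed → 5 of Wed, Thu
Jul: 31 days, starts Fri → 5 of Fri, Sat, Sun ✓
Aug: 31 days, starts Mon → 5 of Mon, Tue, Wed
Sep: 30 days, starts Thu → 5 of Thu, Fri
Oct: 31 days, starts Sat → 5 of Sat, Sun, Mon ✓
Nov: 30 days, starts Tue → 5 of Tue, Wed
Dec: 31 days, starts Thu → 5 of Thu, Fri, Sat
Months with five Sundays: Jan, May, Jul, Oct.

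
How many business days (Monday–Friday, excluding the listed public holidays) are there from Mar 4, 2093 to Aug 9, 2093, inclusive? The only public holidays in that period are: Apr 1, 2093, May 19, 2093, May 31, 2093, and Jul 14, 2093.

110

Mar 4, 2093 is a Wednesday.
From Mar 4, 2093 to Aug 9, 2093 is 159 days inclusive.
159 = 7 × 22 + 5, so there are 22 full weeks plus 5 extra days.
Each full week contributes 5 weekdays (Mon–Fri): 22 × 5 = 110.
The 5 extra days are Wednesday, Thursday, Friday, Saturday, Sunday — 3 of them qualify.
Total: 110 + 3 = 113.
Holidays: Apr 1, 2093 (Wed); May 19, 2093 (Tue); May 31, 2093 (Sun); Jul 14, 2093 (Tue).
3 of the 4 holidays fall on weekdays; the rest are weekends and were already excluded.
Business days: 113 − 3 = 110.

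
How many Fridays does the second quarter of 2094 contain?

April 1, 2094 is a Thursday.
From April 1, 2094 to June 30, 2094 is 91 days inclusive.
91 = 7 × 13, so the span is exactly 13 full weeks.
Each full week contributes one Friday: 13 so far.

13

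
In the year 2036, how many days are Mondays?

January 1, 2036 is a Tuesday.
From January 1, 2036 to December 31, 2036 is 366 days inclusive.
366 = 7 × 52 + 2, so there are 52 full weeks plus 2 extra days.
Each full week contributes one Monday: 52 so far.
The 2 extra days are Tue, Wed — none qualify.
Total: 52 + 0 = 52.

52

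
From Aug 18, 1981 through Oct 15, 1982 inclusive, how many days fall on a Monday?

60

Aug 18, 1981 is a Tuesday.
The range spans 424 days (inclusive of both endpoints).
424 = 7 × 60 + 4, so there are 60 full weeks plus 4 extra days.
Each full week contributes one Monday: 60 so far.
The 4 extra days are Tue, Wed, Thu, Fri — none qualify.
Total: 60 + 0 = 60.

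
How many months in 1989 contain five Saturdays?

4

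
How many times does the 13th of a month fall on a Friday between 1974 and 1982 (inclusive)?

15

Friday-the-13ths by year:
1974: Sep, Dec
1975: Jun
1976: Feb, Aug
1977: May
1978: Jan, Oct
1979: Apr, Jul
1980: Jun
1981: Feb, Mar, Nov
1982: Aug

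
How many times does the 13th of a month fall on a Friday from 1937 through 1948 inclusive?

19

Friday-the-13ths by year:
1937: Aug
1938: May
1939: Jan, Oct
1940: Sep, Dec
1941: Jun
1942: Feb, Mar, Nov
1943: Aug
1944: Oct
1945: Apr, Jul
1946: Sep, Dec
1947: Jun
1948: Feb, Aug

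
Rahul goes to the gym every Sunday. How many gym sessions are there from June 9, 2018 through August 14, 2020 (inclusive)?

114

June 9, 2018 is a Saturday.
That's 798 days from start to end, counting both.
798 = 7 × 114, so the span is exactly 114 full weeks.
Each full week contributes one Sunday: 114 so far.
Total: 114.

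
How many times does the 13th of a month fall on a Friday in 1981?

3

The 13th falls on a Friday when the month's 13th has weekday Fri.
Jan 13 is Tue; Feb 13 is Fri ✓; Mar 13 is Fri ✓; Apr 13 is Mon; May 13 is Wed; Jun 13 is Sat; Jul 13 is Mon; Aug 13 is Thu; Sep 13 is Sun; Oct 13 is Tue; Nov 13 is Fri ✓; Dec 13 is Sun.
Friday the 13ths: Feb, Mar, Nov.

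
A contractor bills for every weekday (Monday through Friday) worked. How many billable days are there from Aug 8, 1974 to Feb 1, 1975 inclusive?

Aug 8, 1974 is a Thursday.
From Aug 8, 1974 to Feb 1, 1975 is 178 days inclusive.
178 = 7 × 25 + 3, so there are 25 full weeks plus 3 extra days.
Each full week contributes 5 weekdays (Mon–Fri): 25 × 5 = 125.
The 3 extra days are Thu, Fri, Sat — 2 of them qualify.
Total: 125 + 2 = 127.

127 weekdays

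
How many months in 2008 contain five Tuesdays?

A month has five Tuesdays exactly when Tuesday falls within its first (length − 28) days.
Jan: 31 days, starts Tue → 5 of Tue, Wed, Thu ✓
Feb: 29 days, starts Fri → 5 of Fri
Mar: 31 days, starts Sat → 5 of Sat, Sun, Mon
Apr: 30 days, starts Tue → 5 of Tue, Wed ✓
May: 31 days, starts Thu → 5 of Thu, Fri, Sat
Jun: 30 days, starts Sun → 5 of Sun, Mon
Jul: 31 days, starts Tue → 5 of Tue, Wed, Thu ✓
Aug: 31 days, starts Fri → 5 of Fri, Sat, Sun
Sep: 30 days, starts Mon → 5 of Mon, Tue ✓
Oct: 31 days, starts Wed → 5 of Wed, Thu, Fri
Nov: 30 days, starts Sat → 5 of Sat, Sun
Dec: 31 days, starts Mon → 5 of Mon, Tue, Wed ✓
Months with five Tuesdays: Jan, Apr, Jul, Sep, Dec.

5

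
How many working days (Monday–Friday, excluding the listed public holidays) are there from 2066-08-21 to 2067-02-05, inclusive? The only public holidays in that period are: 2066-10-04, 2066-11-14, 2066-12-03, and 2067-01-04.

117 working days

2066-08-21 is a Saturday.
From 2066-08-21 to 2067-02-05 is 169 days inclusive.
169 = 7 × 24 + 1, so there are 24 full weeks plus 1 extra day.
Each full week contributes 5 weekdays (Mon–Fri): 24 × 5 = 120.
The 1 extra day is Saturday — none qualify.
Total: 120 + 0 = 120.
Holidays: 2066-10-04 (Mon); 2066-11-14 (Sun); 2066-12-03 (Fri); 2067-01-04 (Tue).
3 of the 4 holidays fall on weekdays; the rest are weekends and were already excluded.
Business days: 120 − 3 = 117.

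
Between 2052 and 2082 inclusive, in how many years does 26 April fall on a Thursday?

4

Day of week of April 26 in each year:
2052: Fri, 2053: Sat, 2054: Sun, 2055: Mon, 2056: Wed, 2057: Thu ✓, 2058: Fri, 2059: Sat, 2060: Mon, 2061: Tue, 2062: Wed, 2063: Thu ✓, 2064: Sat, 2065: Sun, 2066: Mon, 2067: Tue, 2068: Thu ✓, 2069: Fri, 2070: Sat, 2071: Sun, 2072: Tue, 2073: Wed, 2074: Thu ✓, 2075: Fri, 2076: Sun, 2077: Mon, 2078: Tue, 2079: Wed, 2080: Fri, 2081: Sat, 2082: Sun
Thursdays: 2057, 2063, 2068, 2074.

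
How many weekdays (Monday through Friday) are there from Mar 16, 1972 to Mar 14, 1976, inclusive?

1042

Mar 16, 1972 is a Thursday.
That's 1460 days from start to end, counting both.
1460 = 7 × 208 + 4, so there are 208 full weeks plus 4 extra days.
Each full week contributes 5 weekdays (Mon–Fri): 208 × 5 = 1040.
The 4 extra days are Thursday, Friday, Saturday, Sunday — 2 of them qualify.
Total: 1040 + 2 = 1042.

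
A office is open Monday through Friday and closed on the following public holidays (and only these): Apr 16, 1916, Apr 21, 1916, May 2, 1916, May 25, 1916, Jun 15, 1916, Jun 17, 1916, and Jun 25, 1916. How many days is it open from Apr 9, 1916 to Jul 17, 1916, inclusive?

67

Apr 9, 1916 is a Sunday.
From Apr 9, 1916 to Jul 17, 1916 is 100 days inclusive.
100 = 7 × 14 + 2, so there are 14 full weeks plus 2 extra days.
Each full week contributes 5 weekdays (Mon–Fri): 14 × 5 = 70.
The 2 extra days are Sunday, Monday — 1 of them qualifies.
Total: 70 + 1 = 71.
Holidays: Apr 16, 1916 (Sun); Apr 21, 1916 (Fri); May 2, 1916 (Tue); May 25, 1916 (Thu); Jun 15, 1916 (Thu); Jun 17, 1916 (Sat); Jun 25, 1916 (Sun).
4 of the 7 holidays fall on weekdays; the rest are weekends and were already excluded.
Business days: 71 − 4 = 67.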